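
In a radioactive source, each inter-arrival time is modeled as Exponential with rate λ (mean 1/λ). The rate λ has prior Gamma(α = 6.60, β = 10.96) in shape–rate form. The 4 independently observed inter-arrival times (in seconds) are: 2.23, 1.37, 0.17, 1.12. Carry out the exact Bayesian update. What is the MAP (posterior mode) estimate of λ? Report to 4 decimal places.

0.6057

With a Gamma(shape α, rate β) prior on the exponential rate λ, the posterior after n observations with total T = Σxᵢ is Gamma(α+n, β+T).
Sum of observations T = 4.89 seconds; n = 4.
Posterior: Gamma(6.60+4, 10.96+4.89) = Gamma(10.60, 15.85).
Mode = (α−1)/β = 0.6057.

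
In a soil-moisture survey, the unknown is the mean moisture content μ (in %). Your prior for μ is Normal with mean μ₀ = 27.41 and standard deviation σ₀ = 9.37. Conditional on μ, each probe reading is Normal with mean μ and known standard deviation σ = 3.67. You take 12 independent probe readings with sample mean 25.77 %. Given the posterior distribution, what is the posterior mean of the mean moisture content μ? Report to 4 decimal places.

For Normal data with known variance σ², a Normal(μ₀, σ₀²) prior on μ is conjugate. Posterior precision = 1/σ₀² + n/σ²; posterior mean is the precision-weighted average of μ₀ and x̄.
n·x̄ = 12·25.77 = 309.24.
σ₀² = 9.37² = 87.7969, σ² = 3.67² = 13.4689; σ² + n·σ₀² = 13.4689 + 12·87.7969 = 1067.0317.
Posterior mean = (μ₀/σ₀² + n·x̄/σ²)/(1/σ₀² + n/σ²) = (σ²·μ₀ + σ₀²·n·x̄)/(σ² + n·σ₀²) = (13.4689·27.41 + 87.7969·309.24)/1067.0317 = 27519.495905/1067.0317 = 25.7907.

25.7907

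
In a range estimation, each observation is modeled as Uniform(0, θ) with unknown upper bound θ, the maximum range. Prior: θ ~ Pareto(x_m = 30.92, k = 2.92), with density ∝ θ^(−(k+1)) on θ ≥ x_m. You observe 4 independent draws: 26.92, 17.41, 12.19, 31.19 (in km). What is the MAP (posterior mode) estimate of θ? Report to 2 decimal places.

31.19

A Pareto(scale x_m, shape k) prior on the upper bound θ of Uniform(0, θ) is conjugate: posterior is Pareto(max(x_m, max xᵢ), k + n).
Sample maximum = 31.19; prior scale x_m = 30.92 → posterior scale = max = 31.19.
Posterior shape = 2.92 + 4 = 6.92.
The Pareto density is decreasing on [x_m, ∞), so the mode is x_m = 31.19.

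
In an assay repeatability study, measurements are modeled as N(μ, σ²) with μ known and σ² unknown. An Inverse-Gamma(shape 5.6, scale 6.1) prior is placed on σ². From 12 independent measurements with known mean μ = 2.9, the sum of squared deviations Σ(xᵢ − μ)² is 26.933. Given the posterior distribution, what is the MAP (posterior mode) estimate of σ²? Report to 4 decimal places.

With known mean μ and an Inverse-Gamma(α, β) prior on σ², the Normal likelihood is conjugate: posterior is Inv-Gamma(α + n/2, β + Σ(xᵢ−μ)²/2).
Posterior: Inv-Gamma(5.6 + 12/2, 6.1 + 26.933/2) = Inv-Gamma(11.60, 19.5665).
Mode = β/(α+1) = 19.5665/12.60 = 1.5529.

1.5529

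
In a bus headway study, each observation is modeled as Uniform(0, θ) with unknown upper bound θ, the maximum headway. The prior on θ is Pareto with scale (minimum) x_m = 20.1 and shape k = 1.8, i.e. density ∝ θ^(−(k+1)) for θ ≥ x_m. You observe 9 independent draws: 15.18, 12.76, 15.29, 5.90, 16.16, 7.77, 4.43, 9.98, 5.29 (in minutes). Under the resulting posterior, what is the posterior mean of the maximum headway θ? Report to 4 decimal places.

22.1510

A Pareto(scale x_m, shape k) prior on the upper bound θ of Uniform(0, θ) is conjugate: posterior is Pareto(max(x_m, max xᵢ), k + n).
Sample maximum = 16.16; prior scale x_m = 20.1 → posterior scale = max = 20.10.
Posterior shape = 1.8 + 9 = 10.8.
E[θ|data] = k·x_m/(k−1) = 10.8·20.10/9.8 = 22.1510.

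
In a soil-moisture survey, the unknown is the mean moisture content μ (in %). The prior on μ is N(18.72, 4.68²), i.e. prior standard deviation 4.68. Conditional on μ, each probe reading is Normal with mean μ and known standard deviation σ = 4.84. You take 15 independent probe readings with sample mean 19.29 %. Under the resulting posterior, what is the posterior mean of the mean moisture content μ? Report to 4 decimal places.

For Normal data with known variance σ², a Normal(μ₀, σ₀²) prior on μ is conjugate. Posterior precision = 1/σ₀² + n/σ²; posterior mean is the precision-weighted average of μ₀ and x̄.
n·x̄ = 15·19.29 = 289.35.
σ₀² = 4.68² = 21.9024, σ² = 4.84² = 23.4256; σ² + n·σ₀² = 23.4256 + 15·21.9024 = 351.9616.
Posterior mean = (μ₀/σ₀² + n·x̄/σ²)/(1/σ₀² + n/σ²) = (σ²·μ₀ + σ₀²·n·x̄)/(σ² + n·σ₀²) = (23.4256·18.72 + 21.9024·289.35)/351.9616 = 6775.986672/351.9616 = 19.2521.

19.2521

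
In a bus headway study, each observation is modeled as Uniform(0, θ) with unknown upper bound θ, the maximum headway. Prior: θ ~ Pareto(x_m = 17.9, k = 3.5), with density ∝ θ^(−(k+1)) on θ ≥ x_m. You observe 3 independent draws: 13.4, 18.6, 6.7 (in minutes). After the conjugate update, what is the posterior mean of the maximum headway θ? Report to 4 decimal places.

A Pareto(scale x_m, shape k) prior on the upper bound θ of Uniform(0, θ) is conjugate: posterior is Pareto(max(x_m, max xᵢ), k + n).
Sample maximum = 18.6; prior scale x_m = 17.9 → posterior scale = max = 18.6.
Posterior shape = 3.5 + 3 = 6.5.
E[θ|data] = k·x_m/(k−1) = 6.5·18.6/5.5 = 21.9818.

21.9818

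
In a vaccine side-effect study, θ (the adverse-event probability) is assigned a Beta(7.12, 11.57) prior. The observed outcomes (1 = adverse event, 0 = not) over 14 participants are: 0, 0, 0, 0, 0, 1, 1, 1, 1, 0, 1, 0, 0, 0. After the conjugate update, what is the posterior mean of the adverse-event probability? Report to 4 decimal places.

The Beta prior is conjugate to a Binomial/Bernoulli likelihood; the update adds successes to α and failures to β.
Posterior: Beta(α+k, β+n−k) = Beta(7.12+5, 11.57+9) = Beta(12.12, 20.57).
Posterior mean = α/(α+β) = 12.12/32.69 = 0.3708.

0.3708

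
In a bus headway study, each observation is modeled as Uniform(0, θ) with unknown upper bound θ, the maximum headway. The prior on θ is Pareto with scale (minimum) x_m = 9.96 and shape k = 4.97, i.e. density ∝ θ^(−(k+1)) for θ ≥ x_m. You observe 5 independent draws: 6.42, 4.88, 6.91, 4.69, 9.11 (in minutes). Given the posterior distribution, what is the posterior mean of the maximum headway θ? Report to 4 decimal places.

A Pareto(scale x_m, shape k) prior on the upper bound θ of Uniform(0, θ) is conjugate: posterior is Pareto(max(x_m, max xᵢ), k + n).
Sample maximum = 9.11; prior scale x_m = 9.96 → posterior scale = max = 9.96.
Posterior shape = 4.97 + 5 = 9.97.
E[θ|data] = k·x_m/(k−1) = 9.97·9.96/8.97 = 11.0704.

11.0704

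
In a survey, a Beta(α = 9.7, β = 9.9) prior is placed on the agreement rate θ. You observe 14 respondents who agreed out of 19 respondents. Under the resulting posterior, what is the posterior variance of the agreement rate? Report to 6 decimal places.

0.005985

The Beta prior is conjugate to a Binomial/Bernoulli likelihood; the update adds successes to α and failures to β.
Posterior: Beta(α+k, β+n−k) = Beta(9.7+14, 9.9+5) = Beta(23.7, 14.9).
Var = αβ/((α+β)²(α+β+1)) = 23.7·14.9/(38.6²·39.6) = 0.005985.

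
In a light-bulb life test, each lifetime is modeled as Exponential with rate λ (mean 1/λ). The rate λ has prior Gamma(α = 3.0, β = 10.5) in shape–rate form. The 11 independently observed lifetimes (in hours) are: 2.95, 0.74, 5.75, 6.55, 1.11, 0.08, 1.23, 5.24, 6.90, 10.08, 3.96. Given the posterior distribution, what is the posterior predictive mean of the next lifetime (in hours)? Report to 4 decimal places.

4.2377

With a Gamma(shape α, rate β) prior on the exponential rate λ, the posterior after n observations with total T = Σxᵢ is Gamma(α+n, β+T).
Sum of observations T = 44.59 hours; n = 11.
Posterior: Gamma(3.0+11, 10.5+44.59) = Gamma(14.0, 55.09).
The predictive distribution for the next observation is Lomax; its mean is β/(α−1) = 55.09/13.0 = 4.2377.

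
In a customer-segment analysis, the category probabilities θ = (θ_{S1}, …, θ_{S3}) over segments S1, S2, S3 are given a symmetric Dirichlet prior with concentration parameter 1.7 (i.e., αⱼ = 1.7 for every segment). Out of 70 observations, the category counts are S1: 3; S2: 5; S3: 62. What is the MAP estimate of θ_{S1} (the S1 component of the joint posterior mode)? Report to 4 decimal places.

0.0513

The Dirichlet prior is conjugate to the Multinomial likelihood: each posterior αⱼ = prior αⱼ + observed count nⱼ.
Posterior concentration: (4.7, 6.7, 63.7), total = 75.1.
Joint mode component: (α_{S1}−1)/(Σα−K) = 3.7/72.1 = 0.0513.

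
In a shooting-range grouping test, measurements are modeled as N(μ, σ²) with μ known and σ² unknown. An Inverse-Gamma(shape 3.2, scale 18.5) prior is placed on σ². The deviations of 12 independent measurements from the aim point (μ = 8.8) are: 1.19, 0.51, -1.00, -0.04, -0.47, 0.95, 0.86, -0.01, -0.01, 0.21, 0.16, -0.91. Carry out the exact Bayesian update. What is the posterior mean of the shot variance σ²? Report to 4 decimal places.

2.5877

With known mean μ and an Inverse-Gamma(α, β) prior on σ², the Normal likelihood is conjugate: posterior is Inv-Gamma(α + n/2, β + Σ(xᵢ−μ)²/2).
Σ(xᵢ−μ)² = (1.19)² + (0.51)² + (-1.00)² + (-0.04)² + (-0.47)² + (0.95)² + (0.86)² + (-0.01)² + (-0.01)² + (0.21)² + (0.16)² + (-0.91)² = 5.4388.
Posterior: Inv-Gamma(3.2 + 12/2, 18.5 + 5.4388/2) = Inv-Gamma(9.20, 21.21940).
E[σ²|data] = β/(α−1) = 21.21940/8.20 = 2.5877.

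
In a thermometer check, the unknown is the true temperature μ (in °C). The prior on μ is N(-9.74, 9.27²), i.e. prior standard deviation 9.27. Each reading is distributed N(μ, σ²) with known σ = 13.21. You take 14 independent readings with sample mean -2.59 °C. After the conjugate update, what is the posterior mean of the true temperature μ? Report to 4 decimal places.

For Normal data with known variance σ², a Normal(μ₀, σ₀²) prior on μ is conjugate. Posterior precision = 1/σ₀² + n/σ²; posterior mean is the precision-weighted average of μ₀ and x̄.
n·x̄ = 14·(-2.59) = -36.26.
σ₀² = 9.27² = 85.9329, σ² = 13.21² = 174.5041; σ² + n·σ₀² = 174.5041 + 14·85.9329 = 1377.5647.
Posterior mean = (μ₀/σ₀² + n·x̄/σ²)/(1/σ₀² + n/σ²) = (σ²·μ₀ + σ₀²·n·x̄)/(σ² + n·σ₀²) = (174.5041·(-9.74) + 85.9329·(-36.26))/1377.5647 = -4815.596888/1377.5647 = -3.4957.

-3.4957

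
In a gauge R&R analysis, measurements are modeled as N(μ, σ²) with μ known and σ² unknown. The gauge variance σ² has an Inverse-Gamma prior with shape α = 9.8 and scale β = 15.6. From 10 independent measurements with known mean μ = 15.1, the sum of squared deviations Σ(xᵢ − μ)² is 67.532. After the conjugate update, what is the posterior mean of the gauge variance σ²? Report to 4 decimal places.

3.5772

With known mean μ and an Inverse-Gamma(α, β) prior on σ², the Normal likelihood is conjugate: posterior is Inv-Gamma(α + n/2, β + Σ(xᵢ−μ)²/2).
Posterior: Inv-Gamma(9.8 + 10/2, 15.6 + 67.532/2) = Inv-Gamma(14.80, 49.3660).
E[σ²|data] = β/(α−1) = 49.3660/13.80 = 3.5772.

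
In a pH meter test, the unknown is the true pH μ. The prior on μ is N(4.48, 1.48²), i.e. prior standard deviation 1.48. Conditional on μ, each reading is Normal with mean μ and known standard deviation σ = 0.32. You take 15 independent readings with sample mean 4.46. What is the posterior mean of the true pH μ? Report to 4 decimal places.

For Normal data with known variance σ², a Normal(μ₀, σ₀²) prior on μ is conjugate. Posterior precision = 1/σ₀² + n/σ²; posterior mean is the precision-weighted average of μ₀ and x̄.
n·x̄ = 15·4.46 = 66.9.
σ₀² = 1.48² = 2.1904, σ² = 0.32² = 0.1024; σ² + n·σ₀² = 0.1024 + 15·2.1904 = 32.9584.
Posterior mean = (μ₀/σ₀² + n·x̄/σ²)/(1/σ₀² + n/σ²) = (σ²·μ₀ + σ₀²·n·x̄)/(σ² + n·σ₀²) = (0.1024·4.48 + 2.1904·66.9)/32.9584 = 146.996512/32.9584 = 4.4601.

4.4601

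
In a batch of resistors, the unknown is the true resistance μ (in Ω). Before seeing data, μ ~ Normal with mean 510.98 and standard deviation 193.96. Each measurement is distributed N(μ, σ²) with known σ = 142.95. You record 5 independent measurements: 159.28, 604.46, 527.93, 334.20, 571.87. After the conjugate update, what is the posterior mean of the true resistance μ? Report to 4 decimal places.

446.5477

For Normal data with known variance σ², a Normal(μ₀, σ₀²) prior on μ is conjugate. Posterior precision = 1/σ₀² + n/σ²; posterior mean is the precision-weighted average of μ₀ and x̄.
Σxᵢ = 159.28 + 604.46 + 527.93 + 334.20 + 571.87 = 2197.74, so n·x̄ = 2197.74.
σ₀² = 193.96² = 37620.4816, σ² = 142.95² = 20434.7025; σ² + n·σ₀² = 20434.7025 + 5·37620.4816 = 208537.1105.
Posterior mean = (μ₀/σ₀² + n·x̄/σ²)/(1/σ₀² + n/σ²) = (σ²·μ₀ + σ₀²·n·x̄)/(σ² + n·σ₀²) = (20434.7025·510.98 + 37620.4816·2197.74)/208537.1105 = 93121761.515034/208537.1105 = 446.5477.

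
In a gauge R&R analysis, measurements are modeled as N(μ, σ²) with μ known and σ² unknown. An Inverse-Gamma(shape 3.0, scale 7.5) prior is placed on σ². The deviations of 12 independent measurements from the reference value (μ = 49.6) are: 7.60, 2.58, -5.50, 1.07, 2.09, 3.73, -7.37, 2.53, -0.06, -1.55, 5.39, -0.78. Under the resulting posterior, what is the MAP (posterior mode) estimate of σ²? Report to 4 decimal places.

With known mean μ and an Inverse-Gamma(α, β) prior on σ², the Normal likelihood is conjugate: posterior is Inv-Gamma(α + n/2, β + Σ(xᵢ−μ)²/2).
Σ(xᵢ−μ)² = (7.60)² + (2.58)² + (-5.50)² + (1.07)² + (2.09)² + (3.73)² + (-7.37)² + (2.53)² + (-0.06)² + (-1.55)² + (5.39)² + (-0.78)² = 206.8767.
Posterior: Inv-Gamma(3.0 + 12/2, 7.5 + 206.8767/2) = Inv-Gamma(9.00, 110.93835).
Mode = β/(α+1) = 110.93835/10.00 = 11.0938.

11.0938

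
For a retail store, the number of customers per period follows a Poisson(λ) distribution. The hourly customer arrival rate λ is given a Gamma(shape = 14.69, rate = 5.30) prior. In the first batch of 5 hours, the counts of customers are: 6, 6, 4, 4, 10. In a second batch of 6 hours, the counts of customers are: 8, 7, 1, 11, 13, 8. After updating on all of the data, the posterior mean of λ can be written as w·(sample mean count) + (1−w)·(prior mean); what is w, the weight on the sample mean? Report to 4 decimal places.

With a Gamma(shape α, rate β) prior, the Poisson likelihood is conjugate: the posterior is Gamma(α + ΣXᵢ, β + n).
Total number of hours: n = 5 + 6 = 11.
Posterior mean = (α₀+S)/(β₀+n) = [n/(β₀+n)]·(S/n) + [β₀/(β₀+n)]·(α₀/β₀), so only n and β₀ enter the weight.
Weight on data w = n/(β₀+n) = 11/(5.30+11) = 11/16.30 = 0.6748.

0.6748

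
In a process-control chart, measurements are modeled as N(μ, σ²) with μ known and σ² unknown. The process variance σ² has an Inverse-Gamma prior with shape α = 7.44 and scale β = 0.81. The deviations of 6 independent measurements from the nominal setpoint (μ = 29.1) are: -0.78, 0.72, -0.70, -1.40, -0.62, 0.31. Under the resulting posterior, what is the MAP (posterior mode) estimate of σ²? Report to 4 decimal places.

0.2481

With known mean μ and an Inverse-Gamma(α, β) prior on σ², the Normal likelihood is conjugate: posterior is Inv-Gamma(α + n/2, β + Σ(xᵢ−μ)²/2).
Σ(xᵢ−μ)² = (-0.78)² + (0.72)² + (-0.70)² + (-1.40)² + (-0.62)² + (0.31)² = 4.0573.
Posterior: Inv-Gamma(7.44 + 6/2, 0.81 + 4.0573/2) = Inv-Gamma(10.44, 2.83865).
Mode = β/(α+1) = 2.83865/11.44 = 0.2481.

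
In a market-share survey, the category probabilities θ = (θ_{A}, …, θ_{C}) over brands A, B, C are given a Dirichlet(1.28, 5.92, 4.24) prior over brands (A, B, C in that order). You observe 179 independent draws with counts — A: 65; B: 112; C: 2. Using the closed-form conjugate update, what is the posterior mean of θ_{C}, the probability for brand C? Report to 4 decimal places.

The Dirichlet prior is conjugate to the Multinomial likelihood: each posterior αⱼ = prior αⱼ + observed count nⱼ.
Posterior concentration: (66.28, 117.92, 6.24), total = 190.44.
E[θ_{C}|data] = α_{C}/Σα = 6.24/190.44 = 0.0328.

0.0328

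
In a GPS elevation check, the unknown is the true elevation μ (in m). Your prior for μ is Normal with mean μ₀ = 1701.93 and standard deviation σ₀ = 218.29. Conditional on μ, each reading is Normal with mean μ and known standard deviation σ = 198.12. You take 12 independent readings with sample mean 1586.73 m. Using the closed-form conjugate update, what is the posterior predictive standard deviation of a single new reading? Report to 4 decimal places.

For Normal data with known variance σ², a Normal(μ₀, σ₀²) prior on μ is conjugate. Posterior precision = 1/σ₀² + n/σ²; posterior mean is the precision-weighted average of μ₀ and x̄.
σ₀² = 218.29² = 47650.5241, σ² = 198.12² = 39251.5344; σ² + n·σ₀² = 39251.5344 + 12·47650.5241 = 611057.8236.
Posterior precision = 1/σ₀² + n/σ² = 1/47650.5241 + 12/39251.5344 = (σ² + n·σ₀²)/(σ₀²σ²) = 611057.8236/(47650.5241·39251.5344); posterior variance σₙ² = σ₀²σ²/(σ² + n·σ₀²) = 47650.5241·39251.5344/611057.8236 = 3060.849749.
Predictive variance for one new observation = σₙ² + σ² = 47650.5241·39251.5344/611057.8236 + 39251.5344 = σ²·(σ₀² + 611057.8236)/611057.8236 = 39251.5344·658708.3477/611057.8236 = 42312.384149; SD = √(39251.5344·658708.3477/611057.8236) = 205.6997.

205.6997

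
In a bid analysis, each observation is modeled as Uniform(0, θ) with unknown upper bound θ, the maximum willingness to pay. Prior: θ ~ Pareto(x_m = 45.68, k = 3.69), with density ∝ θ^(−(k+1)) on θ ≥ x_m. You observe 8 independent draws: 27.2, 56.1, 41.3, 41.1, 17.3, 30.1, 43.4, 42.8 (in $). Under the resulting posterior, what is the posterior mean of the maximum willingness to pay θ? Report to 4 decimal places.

61.3479

A Pareto(scale x_m, shape k) prior on the upper bound θ of Uniform(0, θ) is conjugate: posterior is Pareto(max(x_m, max xᵢ), k + n).
Sample maximum = 56.1; prior scale x_m = 45.68 → posterior scale = max = 56.10.
Posterior shape = 3.69 + 8 = 11.69.
E[θ|data] = k·x_m/(k−1) = 11.69·56.10/10.69 = 61.3479.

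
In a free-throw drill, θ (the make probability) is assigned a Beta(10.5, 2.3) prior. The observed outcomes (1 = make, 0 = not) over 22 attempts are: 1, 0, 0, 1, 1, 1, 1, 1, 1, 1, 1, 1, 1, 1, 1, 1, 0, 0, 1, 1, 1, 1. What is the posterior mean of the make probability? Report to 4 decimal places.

The Beta prior is conjugate to a Binomial/Bernoulli likelihood; the update adds successes to α and failures to β.
Posterior: Beta(α+k, β+n−k) = Beta(10.5+18, 2.3+4) = Beta(28.5, 6.3).
Posterior mean = α/(α+β) = 28.5/34.8 = 0.8190.

0.8190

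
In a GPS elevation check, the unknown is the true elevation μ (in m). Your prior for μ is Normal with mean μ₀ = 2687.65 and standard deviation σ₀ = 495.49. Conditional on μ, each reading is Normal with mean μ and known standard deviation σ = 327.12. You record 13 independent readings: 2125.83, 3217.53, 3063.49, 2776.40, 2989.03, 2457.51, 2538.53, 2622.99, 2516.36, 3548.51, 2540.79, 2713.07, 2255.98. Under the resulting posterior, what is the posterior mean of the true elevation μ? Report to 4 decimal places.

2719.3986

For Normal data with known variance σ², a Normal(μ₀, σ₀²) prior on μ is conjugate. Posterior precision = 1/σ₀² + n/σ²; posterior mean is the precision-weighted average of μ₀ and x̄.
Σxᵢ = 2125.83 + 3217.53 + 3063.49 + 2776.40 + 2989.03 + 2457.51 + 2538.53 + 2622.99 + 2516.36 + 3548.51 + 2540.79 + 2713.07 + 2255.98 = 35366.02, so n·x̄ = 35366.02.
σ₀² = 495.49² = 245510.3401, σ² = 327.12² = 107007.4944; σ² + n·σ₀² = 107007.4944 + 13·245510.3401 = 3298641.9157.
Posterior mean = (μ₀/σ₀² + n·x̄/σ²)/(1/σ₀² + n/σ²) = (σ²·μ₀ + σ₀²·n·x̄)/(σ² + n·σ₀²) = (107007.4944·2687.65 + 245510.3401·35366.02)/3298641.9157 = 8970322290.507562/3298641.9157 = 2719.3986.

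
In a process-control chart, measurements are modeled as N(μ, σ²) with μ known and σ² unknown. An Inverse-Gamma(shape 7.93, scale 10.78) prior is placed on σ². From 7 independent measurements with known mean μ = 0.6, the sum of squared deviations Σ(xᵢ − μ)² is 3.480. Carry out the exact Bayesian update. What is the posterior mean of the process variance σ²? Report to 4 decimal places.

1.2004

With known mean μ and an Inverse-Gamma(α, β) prior on σ², the Normal likelihood is conjugate: posterior is Inv-Gamma(α + n/2, β + Σ(xᵢ−μ)²/2).
Posterior: Inv-Gamma(7.93 + 7/2, 10.78 + 3.480/2) = Inv-Gamma(11.43, 12.5200).
E[σ²|data] = β/(α−1) = 12.5200/10.43 = 1.2004.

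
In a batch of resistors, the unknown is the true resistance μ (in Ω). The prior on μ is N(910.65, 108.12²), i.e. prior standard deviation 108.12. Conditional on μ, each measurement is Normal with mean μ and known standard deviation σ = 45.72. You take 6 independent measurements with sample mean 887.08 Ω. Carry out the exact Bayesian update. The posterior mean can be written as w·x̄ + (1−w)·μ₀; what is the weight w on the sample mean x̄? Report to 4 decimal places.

0.9711

For Normal data with known variance σ², a Normal(μ₀, σ₀²) prior on μ is conjugate. Posterior precision = 1/σ₀² + n/σ²; posterior mean is the precision-weighted average of μ₀ and x̄.
σ₀² = 108.12² = 11689.9344, σ² = 45.72² = 2090.3184. Prior precision 1/σ₀² = 1/11689.9344; data precision n/σ² = 6/2090.3184.
w = (n/σ²)/(1/σ₀² + n/σ²) = n·σ₀²/(σ² + n·σ₀²) = 6·11689.9344/(2090.3184 + 6·11689.9344) = 70139.6064/72229.9248 = 0.9711.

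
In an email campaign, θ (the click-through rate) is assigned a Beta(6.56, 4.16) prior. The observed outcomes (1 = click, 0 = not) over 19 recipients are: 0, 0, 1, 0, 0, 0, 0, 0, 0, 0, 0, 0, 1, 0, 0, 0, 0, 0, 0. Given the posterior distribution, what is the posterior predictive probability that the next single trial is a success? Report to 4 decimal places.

The Beta prior is conjugate to a Binomial/Bernoulli likelihood; the update adds successes to α and failures to β.
Posterior: Beta(α+k, β+n−k) = Beta(6.56+2, 4.16+17) = Beta(8.56, 21.16).
For a single future Bernoulli trial, P(success | data) = α/(α+β) = 0.2880.

0.2880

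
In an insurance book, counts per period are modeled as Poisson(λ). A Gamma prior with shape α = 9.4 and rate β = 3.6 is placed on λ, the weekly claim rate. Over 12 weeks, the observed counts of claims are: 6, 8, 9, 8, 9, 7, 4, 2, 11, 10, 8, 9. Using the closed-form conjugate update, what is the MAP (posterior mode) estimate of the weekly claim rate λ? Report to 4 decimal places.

With a Gamma(shape α, rate β) prior, the Poisson likelihood is conjugate: the posterior is Gamma(α + ΣXᵢ, β + n).
Sum of counts S = 91 over n = 12 weeks.
Posterior: Gamma(α+S, β+n) = Gamma(9.4+91, 3.6+12) = Gamma(100.4, 15.6).
Mode of Gamma(α,β) for α≥1 is (α−1)/β = 99.4/15.6 = 6.3718.

6.3718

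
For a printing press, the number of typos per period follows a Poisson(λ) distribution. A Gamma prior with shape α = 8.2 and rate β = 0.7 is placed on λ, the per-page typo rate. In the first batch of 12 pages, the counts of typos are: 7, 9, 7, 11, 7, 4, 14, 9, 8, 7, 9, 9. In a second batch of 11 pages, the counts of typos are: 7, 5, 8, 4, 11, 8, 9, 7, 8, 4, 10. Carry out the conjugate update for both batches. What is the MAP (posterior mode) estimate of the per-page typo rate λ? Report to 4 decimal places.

With a Gamma(shape α, rate β) prior, the Poisson likelihood is conjugate: the posterior is Gamma(α + ΣXᵢ, β + n).
Batch 1: sum of counts S = 101 over n = 12 pages.
After batch 1: Gamma(α+S, β+n) = Gamma(8.2+101, 0.7+12) = Gamma(109.2, 12.7).
Batch 2: sum of counts S = 81 over n = 11 pages.
After batch 2: Gamma(α+S, β+n) = Gamma(109.2+81, 12.7+11) = Gamma(190.2, 23.7).
Mode of Gamma(α,β) for α≥1 is (α−1)/β = 189.2/23.7 = 7.9831.

7.9831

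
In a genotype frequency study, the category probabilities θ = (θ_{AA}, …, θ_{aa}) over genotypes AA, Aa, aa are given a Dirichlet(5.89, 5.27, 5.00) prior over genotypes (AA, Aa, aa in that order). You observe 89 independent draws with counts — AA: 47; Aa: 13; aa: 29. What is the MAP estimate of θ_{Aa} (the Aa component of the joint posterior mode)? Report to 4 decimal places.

0.1690

The Dirichlet prior is conjugate to the Multinomial likelihood: each posterior αⱼ = prior αⱼ + observed count nⱼ.
Posterior concentration: (52.89, 18.27, 34.00), total = 105.16.
Joint mode component: (α_{Aa}−1)/(Σα−K) = 17.27/102.16 = 0.1690.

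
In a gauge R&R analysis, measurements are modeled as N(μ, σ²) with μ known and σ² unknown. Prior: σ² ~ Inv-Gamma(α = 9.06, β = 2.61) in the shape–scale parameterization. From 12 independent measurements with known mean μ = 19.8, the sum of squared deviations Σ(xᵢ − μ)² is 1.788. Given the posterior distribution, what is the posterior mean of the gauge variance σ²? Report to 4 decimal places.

0.2492

With known mean μ and an Inverse-Gamma(α, β) prior on σ², the Normal likelihood is conjugate: posterior is Inv-Gamma(α + n/2, β + Σ(xᵢ−μ)²/2).
Posterior: Inv-Gamma(9.06 + 12/2, 2.61 + 1.788/2) = Inv-Gamma(15.06, 3.5040).
E[σ²|data] = β/(α−1) = 3.5040/14.06 = 0.2492.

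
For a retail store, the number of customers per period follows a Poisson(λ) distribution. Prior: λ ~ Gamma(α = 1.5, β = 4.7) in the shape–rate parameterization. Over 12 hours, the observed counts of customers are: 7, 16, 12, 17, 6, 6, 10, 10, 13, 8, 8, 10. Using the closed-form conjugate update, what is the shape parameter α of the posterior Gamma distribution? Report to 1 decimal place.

With a Gamma(shape α, rate β) prior, the Poisson likelihood is conjugate: the posterior is Gamma(α + ΣXᵢ, β + n).
Sum of counts S = 123 over n = 12 hours.
Posterior: Gamma(α+S, β+n) = Gamma(1.5+123, 4.7+12) = Gamma(124.5, 16.7).
Posterior α = 124.5.

124.5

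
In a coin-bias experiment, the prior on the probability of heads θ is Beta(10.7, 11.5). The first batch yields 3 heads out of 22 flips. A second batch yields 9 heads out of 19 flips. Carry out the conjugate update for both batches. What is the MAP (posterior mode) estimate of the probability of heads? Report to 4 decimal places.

The Beta prior is conjugate to a Binomial/Bernoulli likelihood; the update adds successes to α and failures to β.
After batch 1: Beta(10.7+3, 11.5+19) = Beta(13.7, 30.5).
After batch 2: Beta(13.7+9, 30.5+10) = Beta(22.7, 40.5).
Mode of Beta(a,b) for a,b>1 is (a−1)/(a+b−2) = 21.7/61.2 = 0.3546.

0.3546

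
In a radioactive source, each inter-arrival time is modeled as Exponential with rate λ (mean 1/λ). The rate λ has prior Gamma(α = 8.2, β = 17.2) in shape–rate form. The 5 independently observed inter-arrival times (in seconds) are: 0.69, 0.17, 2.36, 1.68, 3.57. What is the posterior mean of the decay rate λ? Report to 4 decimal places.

With a Gamma(shape α, rate β) prior on the exponential rate λ, the posterior after n observations with total T = Σxᵢ is Gamma(α+n, β+T).
Sum of observations T = 8.47 seconds; n = 5.
Posterior: Gamma(8.2+5, 17.2+8.47) = Gamma(13.2, 25.67).
Posterior mean of λ = α/β = 13.2/25.67 = 0.5142.

0.5142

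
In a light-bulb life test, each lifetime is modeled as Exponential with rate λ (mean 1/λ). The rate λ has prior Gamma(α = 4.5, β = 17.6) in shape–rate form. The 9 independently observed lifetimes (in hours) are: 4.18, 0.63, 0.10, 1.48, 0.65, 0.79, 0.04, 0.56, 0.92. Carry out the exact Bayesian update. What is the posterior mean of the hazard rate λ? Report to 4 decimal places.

0.5009

With a Gamma(shape α, rate β) prior on the exponential rate λ, the posterior after n observations with total T = Σxᵢ is Gamma(α+n, β+T).
Sum of observations T = 9.35 hours; n = 9.
Posterior: Gamma(4.5+9, 17.6+9.35) = Gamma(13.5, 26.95).
Posterior mean of λ = α/β = 13.5/26.95 = 0.5009.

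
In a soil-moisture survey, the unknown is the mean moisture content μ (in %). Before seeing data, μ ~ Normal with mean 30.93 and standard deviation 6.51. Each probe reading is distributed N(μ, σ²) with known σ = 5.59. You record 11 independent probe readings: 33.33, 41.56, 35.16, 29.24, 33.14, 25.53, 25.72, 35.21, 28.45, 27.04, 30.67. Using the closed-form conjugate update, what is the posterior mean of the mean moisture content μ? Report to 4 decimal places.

31.3407

For Normal data with known variance σ², a Normal(μ₀, σ₀²) prior on μ is conjugate. Posterior precision = 1/σ₀² + n/σ²; posterior mean is the precision-weighted average of μ₀ and x̄.
Σxᵢ = 33.33 + 41.56 + 35.16 + 29.24 + 33.14 + 25.53 + 25.72 + 35.21 + 28.45 + 27.04 + 30.67 = 345.05, so n·x̄ = 345.05.
σ₀² = 6.51² = 42.3801, σ² = 5.59² = 31.2481; σ² + n·σ₀² = 31.2481 + 11·42.3801 = 497.4292.
Posterior mean = (μ₀/σ₀² + n·x̄/σ²)/(1/σ₀² + n/σ²) = (σ²·μ₀ + σ₀²·n·x̄)/(σ² + n·σ₀²) = (31.2481·30.93 + 42.3801·345.05)/497.4292 = 15589.757238/497.4292 = 31.3407.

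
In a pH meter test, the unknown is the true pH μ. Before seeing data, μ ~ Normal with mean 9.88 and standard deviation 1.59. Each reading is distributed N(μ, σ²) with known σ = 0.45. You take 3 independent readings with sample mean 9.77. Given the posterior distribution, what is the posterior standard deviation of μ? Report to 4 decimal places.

0.2564

For Normal data with known variance σ², a Normal(μ₀, σ₀²) prior on μ is conjugate. Posterior precision = 1/σ₀² + n/σ²; posterior mean is the precision-weighted average of μ₀ and x̄.
σ₀² = 1.59² = 2.5281, σ² = 0.45² = 0.2025; σ² + n·σ₀² = 0.2025 + 3·2.5281 = 7.7868.
Posterior precision = 1/σ₀² + n/σ² = 1/2.5281 + 3/0.2025 = (σ² + n·σ₀²)/(σ₀²σ²) = 7.7868/(2.5281·0.2025); posterior variance σₙ² = σ₀²σ²/(σ² + n·σ₀²) = 2.5281·0.2025/7.7868 = 0.065745.
Posterior SD = √σₙ² = √(2.5281·0.2025/7.7868) = 0.2564.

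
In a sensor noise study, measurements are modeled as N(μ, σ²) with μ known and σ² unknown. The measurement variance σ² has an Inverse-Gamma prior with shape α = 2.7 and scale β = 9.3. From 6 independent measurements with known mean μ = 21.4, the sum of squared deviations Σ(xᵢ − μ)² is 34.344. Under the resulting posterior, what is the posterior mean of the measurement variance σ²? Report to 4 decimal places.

With known mean μ and an Inverse-Gamma(α, β) prior on σ², the Normal likelihood is conjugate: posterior is Inv-Gamma(α + n/2, β + Σ(xᵢ−μ)²/2).
Posterior: Inv-Gamma(2.7 + 6/2, 9.3 + 34.344/2) = Inv-Gamma(5.70, 26.4720).
E[σ²|data] = β/(α−1) = 26.4720/4.70 = 5.6323.

5.6323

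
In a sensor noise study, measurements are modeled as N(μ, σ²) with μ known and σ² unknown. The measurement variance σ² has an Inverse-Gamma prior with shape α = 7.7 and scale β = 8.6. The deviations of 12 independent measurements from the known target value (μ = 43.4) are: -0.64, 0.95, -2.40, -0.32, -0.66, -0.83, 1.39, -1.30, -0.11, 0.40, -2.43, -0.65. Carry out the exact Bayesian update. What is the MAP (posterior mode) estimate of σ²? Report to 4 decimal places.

1.2116

With known mean μ and an Inverse-Gamma(α, β) prior on σ², the Normal likelihood is conjugate: posterior is Inv-Gamma(α + n/2, β + Σ(xᵢ−μ)²/2).
Σ(xᵢ−μ)² = (-0.64)² + (0.95)² + (-2.40)² + (-0.32)² + (-0.66)² + (-0.83)² + (1.39)² + (-1.30)² + (-0.11)² + (0.40)² + (-2.43)² + (-0.65)² = 18.4206.
Posterior: Inv-Gamma(7.7 + 12/2, 8.6 + 18.4206/2) = Inv-Gamma(13.70, 17.81030).
Mode = β/(α+1) = 17.81030/14.70 = 1.2116.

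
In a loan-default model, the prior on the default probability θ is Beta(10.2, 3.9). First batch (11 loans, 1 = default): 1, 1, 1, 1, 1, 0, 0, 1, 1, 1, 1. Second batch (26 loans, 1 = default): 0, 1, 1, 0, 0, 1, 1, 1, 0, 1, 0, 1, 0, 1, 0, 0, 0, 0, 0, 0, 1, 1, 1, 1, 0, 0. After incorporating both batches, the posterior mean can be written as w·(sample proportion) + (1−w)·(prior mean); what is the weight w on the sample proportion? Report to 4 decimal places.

0.7241

The Beta prior is conjugate to a Binomial/Bernoulli likelihood; the update adds successes to α and failures to β.
Total number of loans: n = 11 + 26 = 37.
Posterior mean = (α₀+k)/(α₀+β₀+n) = [n/(α₀+β₀+n)]·(k/n) + [(α₀+β₀)/(α₀+β₀+n)]·α₀/(α₀+β₀), so only n and the prior enter the weight.
The weight on the data is w = n/(α₀+β₀+n) = 37/(10.2+3.9+37) = 37/51.1 = 0.7241.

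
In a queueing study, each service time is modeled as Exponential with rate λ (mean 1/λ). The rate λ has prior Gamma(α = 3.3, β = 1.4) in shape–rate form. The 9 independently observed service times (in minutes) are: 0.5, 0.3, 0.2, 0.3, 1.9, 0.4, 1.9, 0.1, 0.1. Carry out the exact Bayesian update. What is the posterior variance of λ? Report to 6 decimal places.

0.243999

With a Gamma(shape α, rate β) prior on the exponential rate λ, the posterior after n observations with total T = Σxᵢ is Gamma(α+n, β+T).
Sum of observations T = 5.7 minutes; n = 9.
Posterior: Gamma(3.3+9, 1.4+5.7) = Gamma(12.3, 7.1).
Var = α/β² = 0.243999.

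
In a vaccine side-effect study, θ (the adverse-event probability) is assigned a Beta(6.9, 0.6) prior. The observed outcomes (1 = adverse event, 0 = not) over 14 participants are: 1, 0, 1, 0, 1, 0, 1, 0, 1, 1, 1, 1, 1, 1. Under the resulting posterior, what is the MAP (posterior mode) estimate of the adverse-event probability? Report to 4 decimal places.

The Beta prior is conjugate to a Binomial/Bernoulli likelihood; the update adds successes to α and failures to β.
Posterior: Beta(α+k, β+n−k) = Beta(6.9+10, 0.6+4) = Beta(16.9, 4.6).
Mode of Beta(a,b) for a,b>1 is (a−1)/(a+b−2) = 15.9/19.5 = 0.8154.

0.8154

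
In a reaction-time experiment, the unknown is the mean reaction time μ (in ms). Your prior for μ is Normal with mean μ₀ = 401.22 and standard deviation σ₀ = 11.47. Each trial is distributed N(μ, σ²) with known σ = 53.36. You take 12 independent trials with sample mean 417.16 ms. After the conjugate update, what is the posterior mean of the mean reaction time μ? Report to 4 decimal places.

For Normal data with known variance σ², a Normal(μ₀, σ₀²) prior on μ is conjugate. Posterior precision = 1/σ₀² + n/σ²; posterior mean is the precision-weighted average of μ₀ and x̄.
n·x̄ = 12·417.16 = 5005.92.
σ₀² = 11.47² = 131.5609, σ² = 53.36² = 2847.2896; σ² + n·σ₀² = 2847.2896 + 12·131.5609 = 4426.0204.
Posterior mean = (μ₀/σ₀² + n·x̄/σ²)/(1/σ₀² + n/σ²) = (σ²·μ₀ + σ₀²·n·x̄)/(σ² + n·σ₀²) = (2847.2896·401.22 + 131.5609·5005.92)/4426.0204 = 1800972.87384/4426.0204 = 406.9057.

406.9057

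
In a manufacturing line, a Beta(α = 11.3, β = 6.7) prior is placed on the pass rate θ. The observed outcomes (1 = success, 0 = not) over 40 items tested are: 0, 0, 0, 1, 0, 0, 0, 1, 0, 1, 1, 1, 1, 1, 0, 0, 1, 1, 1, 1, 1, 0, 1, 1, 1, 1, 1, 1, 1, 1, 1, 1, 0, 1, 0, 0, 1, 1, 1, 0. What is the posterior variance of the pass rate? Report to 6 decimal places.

0.003890

The Beta prior is conjugate to a Binomial/Bernoulli likelihood; the update adds successes to α and failures to β.
Posterior: Beta(α+k, β+n−k) = Beta(11.3+26, 6.7+14) = Beta(37.3, 20.7).
Var = αβ/((α+β)²(α+β+1)) = 37.3·20.7/(58.0²·59.0) = 0.003890.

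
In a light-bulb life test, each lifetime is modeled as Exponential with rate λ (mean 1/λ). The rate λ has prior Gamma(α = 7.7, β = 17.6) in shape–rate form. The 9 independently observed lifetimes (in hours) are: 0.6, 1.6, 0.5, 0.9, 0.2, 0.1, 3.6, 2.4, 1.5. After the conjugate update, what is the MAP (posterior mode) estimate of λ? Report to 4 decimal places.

0.5414

With a Gamma(shape α, rate β) prior on the exponential rate λ, the posterior after n observations with total T = Σxᵢ is Gamma(α+n, β+T).
Sum of observations T = 11.4 hours; n = 9.
Posterior: Gamma(7.7+9, 17.6+11.4) = Gamma(16.7, 29.0).
Mode = (α−1)/β = 0.5414.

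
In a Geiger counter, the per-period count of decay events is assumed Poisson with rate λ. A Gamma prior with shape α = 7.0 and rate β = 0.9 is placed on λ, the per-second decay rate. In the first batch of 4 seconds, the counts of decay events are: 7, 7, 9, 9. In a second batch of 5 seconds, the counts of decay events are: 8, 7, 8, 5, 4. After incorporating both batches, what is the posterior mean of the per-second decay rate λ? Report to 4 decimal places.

7.1717

With a Gamma(shape α, rate β) prior, the Poisson likelihood is conjugate: the posterior is Gamma(α + ΣXᵢ, β + n).
Batch 1: sum of counts S = 32 over n = 4 seconds.
After batch 1: Gamma(α+S, β+n) = Gamma(7.0+32, 0.9+4) = Gamma(39.0, 4.9).
Batch 2: sum of counts S = 32 over n = 5 seconds.
After batch 2: Gamma(α+S, β+n) = Gamma(39.0+32, 4.9+5) = Gamma(71.0, 9.9).
Posterior mean = α/β = 71.0/9.9 = 7.1717.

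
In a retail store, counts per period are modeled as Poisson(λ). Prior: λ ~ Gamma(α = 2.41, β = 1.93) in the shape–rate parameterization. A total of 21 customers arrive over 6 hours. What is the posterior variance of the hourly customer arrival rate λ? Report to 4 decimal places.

With a Gamma(shape α, rate β) prior, the Poisson likelihood is conjugate: the posterior is Gamma(α + ΣXᵢ, β + n).
Posterior: Gamma(α+S, β+n) = Gamma(2.41+21, 1.93+6) = Gamma(23.41, 7.93).
Var = α/β² = 23.41/7.93² = 0.3723.

0.3723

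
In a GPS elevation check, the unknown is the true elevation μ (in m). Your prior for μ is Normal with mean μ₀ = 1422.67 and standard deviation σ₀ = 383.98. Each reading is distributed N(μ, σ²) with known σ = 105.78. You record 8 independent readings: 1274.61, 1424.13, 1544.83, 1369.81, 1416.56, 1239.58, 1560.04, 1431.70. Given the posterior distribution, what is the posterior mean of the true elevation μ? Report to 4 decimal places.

1407.7986

For Normal data with known variance σ², a Normal(μ₀, σ₀²) prior on μ is conjugate. Posterior precision = 1/σ₀² + n/σ²; posterior mean is the precision-weighted average of μ₀ and x̄.
Σxᵢ = 1274.61 + 1424.13 + 1544.83 + 1369.81 + 1416.56 + 1239.58 + 1560.04 + 1431.70 = 11261.26, so n·x̄ = 11261.26.
σ₀² = 383.98² = 147440.6404, σ² = 105.78² = 11189.4084; σ² + n·σ₀² = 11189.4084 + 8·147440.6404 = 1190714.5316.
Posterior mean = (μ₀/σ₀² + n·x̄/σ²)/(1/σ₀² + n/σ²) = (σ²·μ₀ + σ₀²·n·x̄)/(σ² + n·σ₀²) = (11189.4084·1422.67 + 147440.6404·11261.26)/1190714.5316 = 1676286221.759332/1190714.5316 = 1407.7986.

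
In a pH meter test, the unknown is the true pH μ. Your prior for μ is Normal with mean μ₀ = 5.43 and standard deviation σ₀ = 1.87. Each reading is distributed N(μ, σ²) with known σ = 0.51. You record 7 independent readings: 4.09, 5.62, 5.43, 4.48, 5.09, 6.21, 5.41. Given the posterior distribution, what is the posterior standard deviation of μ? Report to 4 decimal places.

0.1917

For Normal data with known variance σ², a Normal(μ₀, σ₀²) prior on μ is conjugate. Posterior precision = 1/σ₀² + n/σ²; posterior mean is the precision-weighted average of μ₀ and x̄.
σ₀² = 1.87² = 3.4969, σ² = 0.51² = 0.2601; σ² + n·σ₀² = 0.2601 + 7·3.4969 = 24.7384.
Posterior precision = 1/σ₀² + n/σ² = 1/3.4969 + 7/0.2601 = (σ² + n·σ₀²)/(σ₀²σ²) = 24.7384/(3.4969·0.2601); posterior variance σₙ² = σ₀²σ²/(σ² + n·σ₀²) = 3.4969·0.2601/24.7384 = 0.036766.
Posterior SD = √σₙ² = √(3.4969·0.2601/24.7384) = 0.1917.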